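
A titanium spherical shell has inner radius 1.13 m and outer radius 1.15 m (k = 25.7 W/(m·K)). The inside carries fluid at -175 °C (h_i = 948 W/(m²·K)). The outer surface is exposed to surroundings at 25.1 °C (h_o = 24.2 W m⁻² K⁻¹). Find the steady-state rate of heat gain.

Q = 77.0 kW

Series thermal resistances, inner to outer:
  R_conv,in = 1/(4πr²h) = 1/(4π·1.13²·948) = 6.574×10^-5 K/W
  R_titanium = (1/1.13 − 1/1.15)/(4πk) = 0.01539/(4π·25.7) = 4.766×10^-5 K/W
  R_conv,out = 1/(4πr²h) = 1/(4π·1.15²·24.2) = 0.002486 K/W
ΣR = 6.574×10^-5 + 4.766×10^-5 + 0.002486 = 0.002599 K/W
Q = ΔT/ΣR = (-175 °C − 25.1 °C)/0.002599 = -77000 W
(Negative Q ⇒ heat flows inward; heat gain = 77000 W.)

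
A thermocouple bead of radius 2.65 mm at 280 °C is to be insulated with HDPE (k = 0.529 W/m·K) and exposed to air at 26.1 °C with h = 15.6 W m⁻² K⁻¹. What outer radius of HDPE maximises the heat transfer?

For a sphere, r_cr = 2k_ins/h = 2·0.529/15.6 = 0.0678 m = 6.78 cm

r_cr = 6.78 cm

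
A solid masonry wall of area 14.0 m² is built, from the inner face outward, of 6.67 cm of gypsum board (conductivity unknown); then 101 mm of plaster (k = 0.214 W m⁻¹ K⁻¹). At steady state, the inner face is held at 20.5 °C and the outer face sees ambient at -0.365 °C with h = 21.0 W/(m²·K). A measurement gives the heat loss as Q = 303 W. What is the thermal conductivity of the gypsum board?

ΣR = ΔT/Q = |20.5 − -0.365|/303 = 0.06886 K/W
Known resistances:
  R_plaster = L/(kA) = 0.101/(0.214·14.0) = 0.03371 K/W
  R_conv,out = 1/(hA) = 1/(21.0·14.0) = 0.003401 K/W
R_gypsum board = ΣR − ΣR_known = 0.06886 − 0.03711 = 0.03175 K/W
L/(kA) = 0.03175 ⇒ k = 0.0667/(0.03175·14.0) = 0.150 W/m·K

k = 0.150 W/m·K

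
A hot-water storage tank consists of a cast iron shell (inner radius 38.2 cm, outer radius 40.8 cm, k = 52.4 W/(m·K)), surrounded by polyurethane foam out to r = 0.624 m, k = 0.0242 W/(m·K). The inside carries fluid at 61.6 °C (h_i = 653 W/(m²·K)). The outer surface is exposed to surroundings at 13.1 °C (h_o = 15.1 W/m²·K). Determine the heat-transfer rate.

Series thermal resistances, inner to outer:
  R_conv,in = 1/(4πr²h) = 1/(4π·0.382²·653) = 8.351×10^-4 K/W
  R_cast iron = (1/0.382 − 1/0.408)/(4πk) = 0.1668/(4π·52.4) = 2.533×10^-4 K/W
  R_polyurethane foam = (1/0.408 − 1/0.624)/(4πk) = 0.8484/(4π·0.0242) = 2.790 K/W
  R_conv,out = 1/(4πr²h) = 1/(4π·0.624²·15.1) = 0.01353 K/W
ΣR = 8.351×10^-4 + 2.533×10^-4 + 2.790 + 0.01353 = 2.805 K/W
Q = ΔT/ΣR = (61.6 °C − 13.1 °C)/2.805 = 17.3 W

Q = 17.3 W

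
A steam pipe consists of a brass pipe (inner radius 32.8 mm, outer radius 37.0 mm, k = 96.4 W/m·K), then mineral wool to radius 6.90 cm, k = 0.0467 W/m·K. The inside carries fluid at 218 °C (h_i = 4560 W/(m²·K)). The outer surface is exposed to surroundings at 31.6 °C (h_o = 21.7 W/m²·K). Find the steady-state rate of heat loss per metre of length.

Resistance network (inner→outer):
  R'_conv,in = 1/(2πr h) = 1/(2π·0.0328·4560) = 0.001064 m·K/W
  R'_brass = ln(0.0370/0.0328)/(2πk) = 0.1205/(2π·96.4) = 1.989×10^-4 m·K/W
  R'_mineral wool = ln(0.0690/0.0370)/(2πk) = 0.6232/(2π·0.0467) = 2.124 m·K/W
  R'_conv,out = 1/(2πr h) = 1/(2π·0.0690·21.7) = 0.1063 m·K/W
ΣR = 0.001064 + 1.989×10^-4 + 2.124 + 0.1063 = 2.232 m·K/W
Q' = ΔT/ΣR = (218 °C − 31.6 °C)/2.232 = 83.5 W/m

Q' = 83.5 W/m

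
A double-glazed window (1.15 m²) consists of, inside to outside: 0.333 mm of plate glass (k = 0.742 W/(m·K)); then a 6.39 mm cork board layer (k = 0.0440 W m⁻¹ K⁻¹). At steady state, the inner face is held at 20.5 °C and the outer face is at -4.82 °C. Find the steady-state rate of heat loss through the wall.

Series thermal resistances, inner to outer:
  R_plate glass = L/(kA) = 3.33×10^-4/(0.742·1.15) = 3.902×10^-4 K/W
  R_cork board = L/(kA) = 0.00639/(0.0440·1.15) = 0.1263 K/W
ΣR = 3.902×10^-4 + 0.1263 = 0.1267 K/W
Q = ΔT/ΣR = (20.5 °C − -4.82 °C)/0.1267 = 200 W

Q = 200 W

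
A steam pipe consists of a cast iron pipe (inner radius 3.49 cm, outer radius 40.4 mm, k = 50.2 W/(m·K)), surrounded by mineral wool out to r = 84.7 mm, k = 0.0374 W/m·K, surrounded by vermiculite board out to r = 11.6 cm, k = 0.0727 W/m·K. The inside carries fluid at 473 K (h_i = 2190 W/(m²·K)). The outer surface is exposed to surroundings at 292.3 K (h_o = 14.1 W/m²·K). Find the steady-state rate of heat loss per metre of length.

Resistance network (inner→outer):
  R'_conv,in = 1/(2πr h) = 1/(2π·0.0349·2190) = 0.002082 m·K/W
  R'_cast iron = ln(0.0404/0.0349)/(2πk) = 0.1463/(2π·50.2) = 4.640×10^-4 m·K/W
  R'_mineral wool = ln(0.0847/0.0404)/(2πk) = 0.7403/(2π·0.0374) = 3.150 m·K/W
  R'_vermiculite board = ln(0.116/0.0847)/(2πk) = 0.3145/(2π·0.0727) = 0.6884 m·K/W
  R'_conv,out = 1/(2πr h) = 1/(2π·0.116·14.1) = 0.09731 m·K/W
ΣR = 0.002082 + 4.640×10^-4 + 3.150 + 0.6884 + 0.09731 = 3.938 m·K/W
Q' = ΔT/ΣR = (473 K − 292.3 K)/3.938 = 45.9 W/m

Q' = 45.9 W/m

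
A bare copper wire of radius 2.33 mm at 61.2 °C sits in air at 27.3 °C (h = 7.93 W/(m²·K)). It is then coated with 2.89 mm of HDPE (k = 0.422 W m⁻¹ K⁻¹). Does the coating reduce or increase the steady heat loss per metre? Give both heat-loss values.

increases: 3.94 → 8.17 W/m

Critical radius for a cylinder: r_cr = k/h = 0.0532 m = 5.32 cm.
Outer radius after coating: r₂ = 0.00233 + 0.00289 = 0.00522 m.
Since r₁ < r_cr and r₂ ≤ r_cr, the coating moves toward the maximum at r_cr — heat loss rises.
Bare: R = 1/(2πr₁h) = 8.614 m·K/W; Q = 33.9/8.614 = 3.94 W/m.
Coated: R = R_cond + R_conv = 4.149 m·K/W; Q = 33.9/4.149 = 8.17 W/m.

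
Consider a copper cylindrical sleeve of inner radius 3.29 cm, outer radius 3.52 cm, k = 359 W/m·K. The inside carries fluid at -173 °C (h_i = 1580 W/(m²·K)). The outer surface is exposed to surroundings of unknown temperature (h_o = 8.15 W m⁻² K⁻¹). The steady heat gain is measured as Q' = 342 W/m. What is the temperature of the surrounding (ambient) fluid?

T_out = 17.8 °C

Series resistances:
  R'_conv,in = 1/(2πr h) = 1/(2π·0.0329·1580) = 0.003062 m·K/W
  R'_copper = ln(0.0352/0.0329)/(2πk) = 0.06757/(2π·359) = 2.996×10^-5 m·K/W
  R'_conv,out = 1/(2πr h) = 1/(2π·0.0352·8.15) = 0.5548 m·K/W
ΣR = 0.5579 m·K/W
ΔT = Q'·ΣR = 342 × 0.5579 = 190.8 K
Heat flows inward, so T_out = T_in + ΔT = -173 + 190.8 = 17.8 °C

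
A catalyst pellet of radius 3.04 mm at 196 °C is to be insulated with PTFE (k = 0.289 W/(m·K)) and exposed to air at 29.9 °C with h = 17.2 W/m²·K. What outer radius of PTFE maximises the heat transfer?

r_cr = 3.36 cm

For a sphere, r_cr = 2k_ins/h = 2·0.289/17.2 = 0.0336 m = 3.36 cm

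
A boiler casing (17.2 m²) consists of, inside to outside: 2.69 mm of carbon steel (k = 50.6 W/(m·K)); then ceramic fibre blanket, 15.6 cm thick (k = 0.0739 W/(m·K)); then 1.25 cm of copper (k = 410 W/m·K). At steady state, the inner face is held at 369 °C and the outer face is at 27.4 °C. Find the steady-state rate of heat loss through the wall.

Treat each layer as a resistance in series:
  R_carbon steel = L/(kA) = 0.00269/(50.6·17.2) = 3.091×10^-6 K/W
  R_ceramic fibre blanket = L/(kA) = 0.156/(0.0739·17.2) = 0.1227 K/W
  R_copper = L/(kA) = 0.0125/(410·17.2) = 1.773×10^-6 K/W
ΣR = 3.091×10^-6 + 0.1227 + 1.773×10^-6 = 0.1227 K/W
Q = ΔT/ΣR = (369 °C − 27.4 °C)/0.1227 = 2780 W

Q = 2.78 kW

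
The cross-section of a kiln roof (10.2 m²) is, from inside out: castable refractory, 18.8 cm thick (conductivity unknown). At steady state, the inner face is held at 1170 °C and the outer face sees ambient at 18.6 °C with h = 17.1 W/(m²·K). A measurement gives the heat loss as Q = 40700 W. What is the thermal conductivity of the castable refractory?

ΣR = ΔT/Q = |1170 − 18.6|/40700 = 0.02829 K/W
Known resistances:
  R_conv,out = 1/(hA) = 1/(17.1·10.2) = 0.005733 K/W
R_castable refractory = ΣR − ΣR_known = 0.02829 − 0.005733 = 0.02256 K/W
L/(kA) = 0.02256 ⇒ k = 0.188/(0.02256·10.2) = 0.817 W/m·K

k = 0.817 W/m·K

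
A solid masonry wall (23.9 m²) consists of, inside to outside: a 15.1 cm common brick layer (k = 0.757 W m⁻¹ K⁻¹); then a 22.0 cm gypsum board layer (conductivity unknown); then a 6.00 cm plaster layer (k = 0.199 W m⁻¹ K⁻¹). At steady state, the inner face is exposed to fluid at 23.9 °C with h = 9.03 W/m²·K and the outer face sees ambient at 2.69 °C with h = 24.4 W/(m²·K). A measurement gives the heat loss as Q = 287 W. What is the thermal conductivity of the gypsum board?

k = 0.198 W/m·K

ΣR = ΔT/Q = |23.9 − 2.69|/287 = 0.07390 K/W
Known resistances:
  R_conv,in = 1/(hA) = 1/(9.03·23.9) = 0.004634 K/W
  R_common brick = L/(kA) = 0.151/(0.757·23.9) = 0.008346 K/W
  R_plaster = L/(kA) = 0.0600/(0.199·23.9) = 0.01262 K/W
  R_conv,out = 1/(hA) = 1/(24.4·23.9) = 0.001715 K/W
R_gypsum board = ΣR − ΣR_known = 0.07390 − 0.02731 = 0.04659 K/W
L/(kA) = 0.04659 ⇒ k = 0.220/(0.04659·23.9) = 0.198 W/m·K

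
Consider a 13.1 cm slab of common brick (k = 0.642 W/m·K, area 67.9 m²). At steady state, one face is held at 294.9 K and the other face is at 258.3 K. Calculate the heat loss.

Q = kA·ΔT/L = 0.642 × 67.9 × |294.9 K − 258.3 K| / 0.131 = 12200 W

Q = 12.2 kW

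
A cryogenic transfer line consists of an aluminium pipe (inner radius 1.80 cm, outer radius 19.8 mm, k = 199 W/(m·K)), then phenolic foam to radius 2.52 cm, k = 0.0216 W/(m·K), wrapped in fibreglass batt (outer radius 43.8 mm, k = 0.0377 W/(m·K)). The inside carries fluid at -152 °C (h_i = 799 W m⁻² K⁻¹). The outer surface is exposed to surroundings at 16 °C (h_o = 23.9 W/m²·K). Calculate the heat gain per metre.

Q' = 39.3 W/m

Resistance network (inner→outer):
  R'_conv,in = 1/(2πr h) = 1/(2π·0.0180·799) = 0.01107 m·K/W
  R'_aluminium = ln(0.0198/0.0180)/(2πk) = 0.09531/(2π·199) = 7.623×10^-5 m·K/W
  R'_phenolic foam = ln(0.0252/0.0198)/(2πk) = 0.2412/(2π·0.0216) = 1.777 m·K/W
  R'_fibreglass batt = ln(0.0438/0.0252)/(2πk) = 0.5528/(2π·0.0377) = 2.334 m·K/W
  R'_conv,out = 1/(2πr h) = 1/(2π·0.0438·23.9) = 0.1520 m·K/W
ΣR = 0.01107 + 7.623×10^-5 + 1.777 + 2.334 + 0.1520 = 4.274 m·K/W
Q' = ΔT/ΣR = (-152 °C − 16 °C)/4.274 = -39.3 W/m
(Negative Q' ⇒ heat flows inward; heat gain = 39.3 W/m.)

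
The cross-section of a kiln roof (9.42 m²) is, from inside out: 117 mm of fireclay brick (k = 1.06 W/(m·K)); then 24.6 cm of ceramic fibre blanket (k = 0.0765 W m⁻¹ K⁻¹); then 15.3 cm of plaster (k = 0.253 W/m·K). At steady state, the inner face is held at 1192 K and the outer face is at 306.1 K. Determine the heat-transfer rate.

Resistance network (inner→outer):
  R_fireclay brick = L/(kA) = 0.117/(1.06·9.42) = 0.01172 K/W
  R_ceramic fibre blanket = L/(kA) = 0.246/(0.0765·9.42) = 0.3414 K/W
  R_plaster = L/(kA) = 0.153/(0.253·9.42) = 0.06420 K/W
ΣR = 0.01172 + 0.3414 + 0.06420 = 0.4173 K/W
Q = ΔT/ΣR = (1192 K − 306.1 K)/0.4173 = 2120 W

Q = 2120 W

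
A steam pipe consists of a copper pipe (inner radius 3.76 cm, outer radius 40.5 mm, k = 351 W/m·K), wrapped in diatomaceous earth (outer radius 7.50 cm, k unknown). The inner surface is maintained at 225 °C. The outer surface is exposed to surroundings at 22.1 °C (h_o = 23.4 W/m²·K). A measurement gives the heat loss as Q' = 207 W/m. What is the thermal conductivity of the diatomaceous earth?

ΣR = ΔT/Q' = |225 − 22.1|/207 = 0.9802 m·K/W
Known resistances:
  R'_copper = ln(0.0405/0.0376)/(2πk) = 0.07430/(2π·351) = 3.369×10^-5 m·K/W
  R'_conv,out = 1/(2πr h) = 1/(2π·0.0750·23.4) = 0.09069 m·K/W
R_diatomaceous earth = ΣR − ΣR_known = 0.9802 − 0.09072 = 0.8895 m·K/W
ln(r₂/r₁)/(2πk) = 0.8895 ⇒ k = 0.6162/(2π·0.8895) = 0.110 W/m·K

k = 0.110 W/m·K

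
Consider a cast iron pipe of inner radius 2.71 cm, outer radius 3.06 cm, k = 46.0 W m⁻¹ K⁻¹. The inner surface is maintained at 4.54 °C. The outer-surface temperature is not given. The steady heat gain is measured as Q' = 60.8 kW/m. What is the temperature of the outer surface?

Sum the resistances:
  R'_cast iron = ln(0.0306/0.0271)/(2πk) = 0.1215/(2π·46.0) = 4.203×10^-4 m·K/W
ΣR = 4.203×10^-4 m·K/W
ΔT = Q'·ΣR = 60800 × 4.203×10^-4 = 25.55 K
Heat flows inward, so T_out = T_in + ΔT = 4.54 + 25.55 = 30.1 °C

T_out = 30.1 °C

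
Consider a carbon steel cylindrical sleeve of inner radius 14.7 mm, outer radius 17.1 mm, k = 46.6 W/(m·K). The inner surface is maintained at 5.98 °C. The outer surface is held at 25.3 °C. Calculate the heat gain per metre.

Q' = 2πk·ΔT/ln(r₂/r₁) = 2π × 46.6 × 19.32 / ln(0.0171/0.0147) = 37400 W/m

Q' = 37.4 kW/m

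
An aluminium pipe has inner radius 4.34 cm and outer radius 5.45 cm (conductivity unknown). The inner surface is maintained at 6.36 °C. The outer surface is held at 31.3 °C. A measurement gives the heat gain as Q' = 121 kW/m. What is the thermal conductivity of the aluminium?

k = 176 W/m·K

ΣR = ΔT/Q' = |6.36 − 31.3|/1.21×10^5 = 2.061×10^-4 m·K/W
ln(r₂/r₁)/(2πk) = 2.061×10^-4 ⇒ k = 0.2277/(2π·2.061×10^-4) = 176 W/m·K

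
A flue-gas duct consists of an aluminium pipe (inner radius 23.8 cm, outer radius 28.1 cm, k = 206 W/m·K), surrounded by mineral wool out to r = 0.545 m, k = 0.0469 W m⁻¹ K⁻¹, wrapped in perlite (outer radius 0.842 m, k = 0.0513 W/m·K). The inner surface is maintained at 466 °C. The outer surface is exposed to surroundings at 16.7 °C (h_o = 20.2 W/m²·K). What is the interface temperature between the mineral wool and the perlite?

Series thermal resistances, inner to outer:
  R'_aluminium = ln(0.281/0.238)/(2πk) = 0.1661/(2π·206) = 1.283×10^-4 m·K/W
  R'_mineral wool = ln(0.545/0.281)/(2πk) = 0.6624/(2π·0.0469) = 2.248 m·K/W
  R'_perlite = ln(0.842/0.545)/(2πk) = 0.4350/(2π·0.0513) = 1.350 m·K/W
  R'_conv,out = 1/(2πr h) = 1/(2π·0.842·20.2) = 0.009357 m·K/W
ΣR = 1.283×10^-4 + 2.248 + 1.350 + 0.009357 = 3.607 m·K/W
Q' = ΔT/ΣR = (466 °C − 16.7 °C)/3.607 = 124.6 W/m
From the inner boundary to the mineral wool/perlite interface, ΣR_partial = 2.248 m·K/W.
T_interface = T_in − Q'·ΣR_partial = 466 °C − (124.6)(2.248) = 186 °C

T = 186 °C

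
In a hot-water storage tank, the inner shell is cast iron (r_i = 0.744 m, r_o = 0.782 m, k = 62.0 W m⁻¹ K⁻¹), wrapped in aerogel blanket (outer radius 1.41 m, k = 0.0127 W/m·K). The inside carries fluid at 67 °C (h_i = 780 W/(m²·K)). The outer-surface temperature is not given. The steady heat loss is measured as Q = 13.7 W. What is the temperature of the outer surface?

Sum the resistances:
  R_conv,in = 1/(4πr²h) = 1/(4π·0.744²·780) = 1.843×10^-4 K/W
  R_cast iron = (1/0.744 − 1/0.782)/(4πk) = 0.06531/(4π·62.0) = 8.383×10^-5 K/W
  R_aerogel blanket = (1/0.782 − 1/1.41)/(4πk) = 0.5696/(4π·0.0127) = 3.569 K/W
ΣR = 3.569 K/W
ΔT = Q·ΣR = 13.7 × 3.569 = 48.90 K
Heat flows outward, so T_out = T_in − ΔT = 67 − 48.90 = 18.1 °C

T_out = 18.1 °C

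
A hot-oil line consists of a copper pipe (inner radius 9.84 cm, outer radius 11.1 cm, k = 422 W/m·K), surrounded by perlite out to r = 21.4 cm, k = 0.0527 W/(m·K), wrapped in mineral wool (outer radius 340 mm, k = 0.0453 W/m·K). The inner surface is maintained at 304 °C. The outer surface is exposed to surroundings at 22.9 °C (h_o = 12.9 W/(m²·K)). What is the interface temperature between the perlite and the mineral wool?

T = 151 °C

Series thermal resistances, inner to outer:
  R'_copper = ln(0.111/0.0984)/(2πk) = 0.1205/(2π·422) = 4.544×10^-5 m·K/W
  R'_perlite = ln(0.214/0.111)/(2πk) = 0.6564/(2π·0.0527) = 1.982 m·K/W
  R'_mineral wool = ln(0.340/0.214)/(2πk) = 0.4630/(2π·0.0453) = 1.627 m·K/W
  R'_conv,out = 1/(2πr h) = 1/(2π·0.340·12.9) = 0.03629 m·K/W
ΣR = 4.544×10^-5 + 1.982 + 1.627 + 0.03629 = 3.645 m·K/W
Q' = ΔT/ΣR = (304 °C − 22.9 °C)/3.645 = 77.12 W/m
From the inner boundary to the perlite/mineral wool interface, ΣR_partial = 1.982 m·K/W.
T_interface = T_in − Q'·ΣR_partial = 304 °C − (77.12)(1.982) = 151 °C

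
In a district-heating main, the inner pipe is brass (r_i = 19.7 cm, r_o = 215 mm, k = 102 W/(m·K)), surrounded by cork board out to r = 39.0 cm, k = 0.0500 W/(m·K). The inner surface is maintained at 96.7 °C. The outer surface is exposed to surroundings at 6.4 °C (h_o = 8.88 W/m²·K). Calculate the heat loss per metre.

Treat each layer as a resistance in series:
  R'_brass = ln(0.215/0.197)/(2πk) = 0.08743/(2π·102) = 1.364×10^-4 m·K/W
  R'_cork board = ln(0.390/0.215)/(2πk) = 0.5955/(2π·0.0500) = 1.896 m·K/W
  R'_conv,out = 1/(2πr h) = 1/(2π·0.390·8.88) = 0.04596 m·K/W
ΣR = 1.364×10^-4 + 1.896 + 0.04596 = 1.942 m·K/W
Q' = ΔT/ΣR = (96.7 °C − 6.4 °C)/1.942 = 46.5 W/m

Q' = 46.5 W/m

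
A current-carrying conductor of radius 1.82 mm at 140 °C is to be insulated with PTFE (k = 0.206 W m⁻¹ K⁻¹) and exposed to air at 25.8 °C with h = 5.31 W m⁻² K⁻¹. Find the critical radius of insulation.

For a cylinder, r_cr = k_ins/h = 0.206/5.31 = 0.0388 m = 3.88 cm

r_cr = 3.88 cm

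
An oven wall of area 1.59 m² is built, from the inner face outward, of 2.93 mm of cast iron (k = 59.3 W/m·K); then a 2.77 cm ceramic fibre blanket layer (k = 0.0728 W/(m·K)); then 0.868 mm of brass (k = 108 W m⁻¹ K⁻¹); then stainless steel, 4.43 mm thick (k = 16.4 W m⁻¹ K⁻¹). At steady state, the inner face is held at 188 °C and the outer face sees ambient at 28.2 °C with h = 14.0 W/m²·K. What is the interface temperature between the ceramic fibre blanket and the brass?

T = 53.5 °C

Series thermal resistances, inner to outer:
  R_cast iron = L/(kA) = 0.00293/(59.3·1.59) = 3.108×10^-5 K/W
  R_ceramic fibre blanket = L/(kA) = 0.0277/(0.0728·1.59) = 0.2393 K/W
  R_brass = L/(kA) = 8.68×10^-4/(108·1.59) = 5.055×10^-6 K/W
  R_stainless steel = L/(kA) = 0.00443/(16.4·1.59) = 1.699×10^-4 K/W
  R_conv,out = 1/(hA) = 1/(14.0·1.59) = 0.04492 K/W
ΣR = 3.108×10^-5 + 0.2393 + 5.055×10^-6 + 1.699×10^-4 + 0.04492 = 0.2844 K/W
Q = ΔT/ΣR = (188 °C − 28.2 °C)/0.2844 = 561.9 W
From the inner boundary to the ceramic fibre blanket/brass interface, ΣR_partial = 0.2393 K/W.
T_interface = T_in − Q·ΣR_partial = 188 °C − (561.9)(0.2393) = 53.5 °C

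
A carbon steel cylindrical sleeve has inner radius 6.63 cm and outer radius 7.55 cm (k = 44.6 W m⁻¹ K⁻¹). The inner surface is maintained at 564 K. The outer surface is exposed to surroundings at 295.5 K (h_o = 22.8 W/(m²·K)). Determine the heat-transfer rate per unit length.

Q' = 2.89 kW/m

Treat each layer as a resistance in series:
  R'_carbon steel = ln(0.0755/0.0663)/(2πk) = 0.1299/(2π·44.6) = 4.637×10^-4 m·K/W
  R'_conv,out = 1/(2πr h) = 1/(2π·0.0755·22.8) = 0.09246 m·K/W
ΣR = 4.637×10^-4 + 0.09246 = 0.09292 m·K/W
Q' = ΔT/ΣR = (564 K − 295.5 K)/0.09292 = 2890 W/m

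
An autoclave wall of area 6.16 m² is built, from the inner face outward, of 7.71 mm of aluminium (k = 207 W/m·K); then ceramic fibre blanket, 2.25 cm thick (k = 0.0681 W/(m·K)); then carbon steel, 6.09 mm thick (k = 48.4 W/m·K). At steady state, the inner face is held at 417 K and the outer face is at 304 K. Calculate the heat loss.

Q = 2110 W

Resistance network (inner→outer):
  R_aluminium = L/(kA) = 0.00771/(207·6.16) = 6.046×10^-6 K/W
  R_ceramic fibre blanket = L/(kA) = 0.0225/(0.0681·6.16) = 0.05364 K/W
  R_carbon steel = L/(kA) = 0.00609/(48.4·6.16) = 2.043×10^-5 K/W
ΣR = 6.046×10^-6 + 0.05364 + 2.043×10^-5 = 0.05367 K/W
Q = ΔT/ΣR = (417 K − 304 K)/0.05367 = 2110 W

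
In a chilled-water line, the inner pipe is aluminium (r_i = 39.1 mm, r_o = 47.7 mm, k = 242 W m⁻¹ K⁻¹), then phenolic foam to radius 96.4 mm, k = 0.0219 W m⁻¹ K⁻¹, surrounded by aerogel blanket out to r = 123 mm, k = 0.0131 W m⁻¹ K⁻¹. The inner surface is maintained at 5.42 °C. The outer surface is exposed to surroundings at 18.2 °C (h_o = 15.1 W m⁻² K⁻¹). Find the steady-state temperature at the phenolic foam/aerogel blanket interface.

T = 13.4 °C

Resistance network (inner→outer):
  R'_aluminium = ln(0.0477/0.0391)/(2πk) = 0.1988/(2π·242) = 1.307×10^-4 m·K/W
  R'_phenolic foam = ln(0.0964/0.0477)/(2πk) = 0.7036/(2π·0.0219) = 5.113 m·K/W
  R'_aerogel blanket = ln(0.123/0.0964)/(2πk) = 0.2437/(2π·0.0131) = 2.961 m·K/W
  R'_conv,out = 1/(2πr h) = 1/(2π·0.123·15.1) = 0.08569 m·K/W
ΣR = 1.307×10^-4 + 5.113 + 2.961 + 0.08569 = 8.160 m·K/W
Q' = ΔT/ΣR = (5.42 °C − 18.2 °C)/8.160 = -1.566 W/m
From the inner boundary to the phenolic foam/aerogel blanket interface, ΣR_partial = 5.113 m·K/W.
T_interface = T_in − Q'·ΣR_partial = 5.42 °C − (-1.566)(5.113) = 13.4 °C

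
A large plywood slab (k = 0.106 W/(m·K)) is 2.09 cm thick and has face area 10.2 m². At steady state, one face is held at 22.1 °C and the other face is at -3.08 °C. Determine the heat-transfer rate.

Q = 1300 W

Q = kA·ΔT/L = 0.106 × 10.2 × |22.1 °C − -3.08 °C| / 0.0209 = 1300 W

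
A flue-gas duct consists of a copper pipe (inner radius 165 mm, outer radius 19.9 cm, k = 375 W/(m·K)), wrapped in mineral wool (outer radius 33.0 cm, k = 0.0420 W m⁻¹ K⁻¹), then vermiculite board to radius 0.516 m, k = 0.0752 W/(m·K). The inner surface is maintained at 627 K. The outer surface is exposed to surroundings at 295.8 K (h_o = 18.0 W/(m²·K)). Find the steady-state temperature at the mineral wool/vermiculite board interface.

T = 407 K

Resistance network (inner→outer):
  R'_copper = ln(0.199/0.165)/(2πk) = 0.1874/(2π·375) = 7.952×10^-5 m·K/W
  R'_mineral wool = ln(0.330/0.199)/(2πk) = 0.5058/(2π·0.0420) = 1.917 m·K/W
  R'_vermiculite board = ln(0.516/0.330)/(2πk) = 0.4470/(2π·0.0752) = 0.9461 m·K/W
  R'_conv,out = 1/(2πr h) = 1/(2π·0.516·18.0) = 0.01714 m·K/W
ΣR = 7.952×10^-5 + 1.917 + 0.9461 + 0.01714 = 2.880 m·K/W
Q' = ΔT/ΣR = (627 K − 295.8 K)/2.880 = 115.0 W/m
From the inner boundary to the mineral wool/vermiculite board interface, ΣR_partial = 1.917 m·K/W.
T_interface = T_in − Q'·ΣR_partial = 627 K − (115.0)(1.917) = 407 K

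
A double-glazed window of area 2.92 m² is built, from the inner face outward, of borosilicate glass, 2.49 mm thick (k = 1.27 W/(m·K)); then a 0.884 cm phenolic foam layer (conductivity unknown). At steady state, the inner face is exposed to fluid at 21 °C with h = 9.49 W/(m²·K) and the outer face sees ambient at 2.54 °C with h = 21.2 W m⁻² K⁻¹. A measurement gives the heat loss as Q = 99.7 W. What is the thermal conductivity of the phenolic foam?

ΣR = ΔT/Q = |21 − 2.54|/99.7 = 0.1852 K/W
Known resistances:
  R_conv,in = 1/(hA) = 1/(9.49·2.92) = 0.03609 K/W
  R_borosilicate glass = L/(kA) = 0.00249/(1.27·2.92) = 6.714×10^-4 K/W
  R_conv,out = 1/(hA) = 1/(21.2·2.92) = 0.01615 K/W
R_phenolic foam = ΣR − ΣR_known = 0.1852 − 0.05291 = 0.1323 K/W
L/(kA) = 0.1323 ⇒ k = 0.00884/(0.1323·2.92) = 0.0229 W/m·K

k = 0.0229 W/m·K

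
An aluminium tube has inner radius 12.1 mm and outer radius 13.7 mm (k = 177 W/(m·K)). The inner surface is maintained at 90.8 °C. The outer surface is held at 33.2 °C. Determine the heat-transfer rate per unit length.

Q' = 2πk·ΔT/ln(r₂/r₁) = 2π × 177 × 57.6 / ln(0.0137/0.0121) = 5.16×10^5 W/m

Q' = 516 kW/m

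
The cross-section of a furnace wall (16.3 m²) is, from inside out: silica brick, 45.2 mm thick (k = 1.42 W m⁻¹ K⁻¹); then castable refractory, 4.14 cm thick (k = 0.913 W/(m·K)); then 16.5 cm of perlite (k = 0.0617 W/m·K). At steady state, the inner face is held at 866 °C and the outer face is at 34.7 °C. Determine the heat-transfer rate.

Q = 4920 W

Treat each layer as a resistance in series:
  R_silica brick = L/(kA) = 0.0452/(1.42·16.3) = 0.001953 K/W
  R_castable refractory = L/(kA) = 0.0414/(0.913·16.3) = 0.002782 K/W
  R_perlite = L/(kA) = 0.165/(0.0617·16.3) = 0.1641 K/W
ΣR = 0.001953 + 0.002782 + 0.1641 = 0.1688 K/W
Q = ΔT/ΣR = (866 °C − 34.7 °C)/0.1688 = 4920 W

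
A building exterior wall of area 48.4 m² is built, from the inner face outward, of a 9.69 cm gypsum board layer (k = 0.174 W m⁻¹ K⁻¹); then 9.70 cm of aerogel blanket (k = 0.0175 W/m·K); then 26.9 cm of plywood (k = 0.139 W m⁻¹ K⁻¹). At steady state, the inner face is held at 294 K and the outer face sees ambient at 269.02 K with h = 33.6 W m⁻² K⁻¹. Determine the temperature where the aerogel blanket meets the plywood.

Series thermal resistances, inner to outer:
  R_gypsum board = L/(kA) = 0.0969/(0.174·48.4) = 0.01151 K/W
  R_aerogel blanket = L/(kA) = 0.0970/(0.0175·48.4) = 0.1145 K/W
  R_plywood = L/(kA) = 0.269/(0.139·48.4) = 0.03998 K/W
  R_conv,out = 1/(hA) = 1/(33.6·48.4) = 6.149×10^-4 K/W
ΣR = 0.01151 + 0.1145 + 0.03998 + 6.149×10^-4 = 0.1666 K/W
Q = ΔT/ΣR = (294 K − 269.02 K)/0.1666 = 149.9 W
From the inner boundary to the aerogel blanket/plywood interface, ΣR_partial = 0.1260 K/W.
T_interface = T_in − Q·ΣR_partial = 294 K − (149.9)(0.1260) = 275.11 K

T = 275.11 K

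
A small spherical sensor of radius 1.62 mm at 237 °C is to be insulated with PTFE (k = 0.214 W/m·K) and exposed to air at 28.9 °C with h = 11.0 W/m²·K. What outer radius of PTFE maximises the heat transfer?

For a sphere, r_cr = 2k_ins/h = 2·0.214/11.0 = 0.0389 m = 3.89 cm

r_cr = 3.89 cm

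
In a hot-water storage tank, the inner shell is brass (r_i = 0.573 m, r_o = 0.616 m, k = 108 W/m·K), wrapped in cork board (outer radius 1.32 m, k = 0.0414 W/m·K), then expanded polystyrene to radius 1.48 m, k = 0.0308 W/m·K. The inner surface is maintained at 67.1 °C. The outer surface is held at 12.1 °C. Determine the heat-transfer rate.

Q = 29.3 W

Resistance network (inner→outer):
  R_brass = (1/0.573 − 1/0.616)/(4πk) = 0.1218/(4π·108) = 8.976×10^-5 K/W
  R_cork board = (1/0.616 − 1/1.32)/(4πk) = 0.8658/(4π·0.0414) = 1.664 K/W
  R_expanded polystyrene = (1/1.32 − 1/1.48)/(4πk) = 0.08190/(4π·0.0308) = 0.2116 K/W
ΣR = 8.976×10^-5 + 1.664 + 0.2116 = 1.876 K/W
Q = ΔT/ΣR = (67.1 °C − 12.1 °C)/1.876 = 29.3 W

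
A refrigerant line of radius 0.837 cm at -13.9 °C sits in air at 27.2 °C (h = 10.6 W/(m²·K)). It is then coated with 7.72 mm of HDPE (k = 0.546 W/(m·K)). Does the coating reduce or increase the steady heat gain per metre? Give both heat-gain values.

increases: 22.9 → 36.6 W/m

Critical radius for a cylinder: r_cr = k/h = 0.0515 m = 5.15 cm.
Outer radius after coating: r₂ = 0.00837 + 0.00772 = 0.01609 m.
Since r₁ < r_cr and r₂ ≤ r_cr, the coating moves toward the maximum at r_cr — heat gain rises.
Bare: R = 1/(2πr₁h) = 1.794 m·K/W; Q = 41.1/1.794 = 22.9 W/m.
Coated: R = R_cond + R_conv = 1.124 m·K/W; Q = 41.1/1.124 = 36.6 W/m.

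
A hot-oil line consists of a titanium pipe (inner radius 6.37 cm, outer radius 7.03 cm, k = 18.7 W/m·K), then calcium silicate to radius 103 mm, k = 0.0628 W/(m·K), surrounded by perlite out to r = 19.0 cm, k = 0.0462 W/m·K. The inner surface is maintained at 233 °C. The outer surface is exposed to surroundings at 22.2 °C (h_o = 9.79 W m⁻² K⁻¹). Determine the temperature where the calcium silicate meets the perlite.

Series thermal resistances, inner to outer:
  R'_titanium = ln(0.0703/0.0637)/(2πk) = 0.09859/(2π·18.7) = 8.391×10^-4 m·K/W
  R'_calcium silicate = ln(0.103/0.0703)/(2πk) = 0.3820/(2π·0.0628) = 0.9680 m·K/W
  R'_perlite = ln(0.190/0.103)/(2πk) = 0.6123/(2π·0.0462) = 2.109 m·K/W
  R'_conv,out = 1/(2πr h) = 1/(2π·0.190·9.79) = 0.08556 m·K/W
ΣR = 8.391×10^-4 + 0.9680 + 2.109 + 0.08556 = 3.163 m·K/W
Q' = ΔT/ΣR = (233 °C − 22.2 °C)/3.163 = 66.65 W/m
From the inner boundary to the calcium silicate/perlite interface, ΣR_partial = 0.9688 m·K/W.
T_interface = T_in − Q'·ΣR_partial = 233 °C − (66.65)(0.9688) = 168 °C

T = 168 °C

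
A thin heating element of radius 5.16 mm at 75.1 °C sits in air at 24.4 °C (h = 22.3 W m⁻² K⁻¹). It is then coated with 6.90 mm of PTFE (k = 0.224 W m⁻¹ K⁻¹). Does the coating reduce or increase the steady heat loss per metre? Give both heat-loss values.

increases: 36.7 → 42.4 W/m

Critical radius for a cylinder: r_cr = k/h = 0.0100 m = 1.00 cm.
Outer radius after coating: r₂ = 0.00516 + 0.00690 = 0.01206 m.
r₁ < r_cr < r₂: heat loss rises to a maximum at r_cr then falls. Whether the coating helps depends on whether Q(r₂) has dropped back below Q(r₁).
Bare: R = 1/(2πr₁h) = 1.383 m·K/W; Q = 50.7/1.383 = 36.7 W/m.
Coated: R = R_cond + R_conv = 1.195 m·K/W; Q = 50.7/1.195 = 42.4 W/m.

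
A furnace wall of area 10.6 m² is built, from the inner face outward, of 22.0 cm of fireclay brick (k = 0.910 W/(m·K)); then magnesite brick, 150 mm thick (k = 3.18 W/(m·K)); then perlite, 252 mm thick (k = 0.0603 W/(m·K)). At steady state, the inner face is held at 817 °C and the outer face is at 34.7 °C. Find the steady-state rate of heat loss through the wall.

Q = 1860 W

Treat each layer as a resistance in series:
  R_fireclay brick = L/(kA) = 0.220/(0.910·10.6) = 0.02281 K/W
  R_magnesite brick = L/(kA) = 0.150/(3.18·10.6) = 0.004450 K/W
  R_perlite = L/(kA) = 0.252/(0.0603·10.6) = 0.3943 K/W
ΣR = 0.02281 + 0.004450 + 0.3943 = 0.4216 K/W
Q = ΔT/ΣR = (817 °C − 34.7 °C)/0.4216 = 1860 W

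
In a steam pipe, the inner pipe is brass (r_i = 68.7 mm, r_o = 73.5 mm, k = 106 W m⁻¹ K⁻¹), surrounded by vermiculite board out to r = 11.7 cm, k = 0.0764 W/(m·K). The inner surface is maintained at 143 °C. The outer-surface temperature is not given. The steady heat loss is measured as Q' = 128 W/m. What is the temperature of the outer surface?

T_out = 19.0 °C

Series resistances:
  R'_brass = ln(0.0735/0.0687)/(2πk) = 0.06754/(2π·106) = 1.014×10^-4 m·K/W
  R'_vermiculite board = ln(0.117/0.0735)/(2πk) = 0.4649/(2π·0.0764) = 0.9684 m·K/W
ΣR = 0.9685 m·K/W
ΔT = Q'·ΣR = 128 × 0.9685 = 124.0 K
Heat flows outward, so T_out = T_in − ΔT = 143 − 124.0 = 19.0 °C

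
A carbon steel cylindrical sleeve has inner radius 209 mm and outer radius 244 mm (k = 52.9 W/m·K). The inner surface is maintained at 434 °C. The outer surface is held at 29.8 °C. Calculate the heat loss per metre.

Q' = 2πk·ΔT/ln(r₂/r₁) = 2π × 52.9 × 404.2 / ln(0.244/0.209) = 8.68×10^5 W/m

Q' = 868 kW/m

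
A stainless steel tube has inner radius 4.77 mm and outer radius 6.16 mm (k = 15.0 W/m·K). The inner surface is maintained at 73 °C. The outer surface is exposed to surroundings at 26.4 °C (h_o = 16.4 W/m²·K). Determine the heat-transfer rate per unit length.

Q' = 29.5 W/m

Resistance network (inner→outer):
  R'_stainless steel = ln(0.00616/0.00477)/(2πk) = 0.2557/(2π·15.0) = 0.002713 m·K/W
  R'_conv,out = 1/(2πr h) = 1/(2π·0.00616·16.4) = 1.575 m·K/W
ΣR = 0.002713 + 1.575 = 1.578 m·K/W
Q' = ΔT/ΣR = (73 °C − 26.4 °C)/1.578 = 29.5 W/m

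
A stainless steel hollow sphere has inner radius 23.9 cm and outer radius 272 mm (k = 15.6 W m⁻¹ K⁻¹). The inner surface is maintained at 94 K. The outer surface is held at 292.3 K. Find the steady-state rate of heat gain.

Q = 4πk·ΔT/(1/r₁ − 1/r₂) = 4π × 15.6 × 198.3 / (1/0.239 − 1/0.272) = 76600 W

Q = 76600 W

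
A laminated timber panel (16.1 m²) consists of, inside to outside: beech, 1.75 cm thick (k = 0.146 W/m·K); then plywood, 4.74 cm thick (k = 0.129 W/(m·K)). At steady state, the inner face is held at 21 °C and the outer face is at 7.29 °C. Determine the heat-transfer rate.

Q = 453 W

Treat each layer as a resistance in series:
  R_beech = L/(kA) = 0.0175/(0.146·16.1) = 0.007445 K/W
  R_plywood = L/(kA) = 0.0474/(0.129·16.1) = 0.02282 K/W
ΣR = 0.007445 + 0.02282 = 0.03027 K/W
Q = ΔT/ΣR = (21 °C − 7.29 °C)/0.03027 = 453 W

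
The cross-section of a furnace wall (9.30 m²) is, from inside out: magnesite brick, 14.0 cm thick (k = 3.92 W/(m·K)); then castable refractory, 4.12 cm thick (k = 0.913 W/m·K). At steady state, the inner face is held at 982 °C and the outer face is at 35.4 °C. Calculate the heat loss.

Q = 109 kW

Series thermal resistances, inner to outer:
  R_magnesite brick = L/(kA) = 0.140/(3.92·9.30) = 0.003840 K/W
  R_castable refractory = L/(kA) = 0.0412/(0.913·9.30) = 0.004852 K/W
ΣR = 0.003840 + 0.004852 = 0.008692 K/W
Q = ΔT/ΣR = (982 °C − 35.4 °C)/0.008692 = 1.09×10^5 W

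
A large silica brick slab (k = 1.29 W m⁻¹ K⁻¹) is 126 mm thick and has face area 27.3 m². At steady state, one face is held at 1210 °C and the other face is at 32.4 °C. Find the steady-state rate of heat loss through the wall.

Q = kA·ΔT/L = 1.29 × 27.3 × |1210 °C − 32.4 °C| / 0.126 = 3.29×10^5 W

Q = 3.29×10^5 W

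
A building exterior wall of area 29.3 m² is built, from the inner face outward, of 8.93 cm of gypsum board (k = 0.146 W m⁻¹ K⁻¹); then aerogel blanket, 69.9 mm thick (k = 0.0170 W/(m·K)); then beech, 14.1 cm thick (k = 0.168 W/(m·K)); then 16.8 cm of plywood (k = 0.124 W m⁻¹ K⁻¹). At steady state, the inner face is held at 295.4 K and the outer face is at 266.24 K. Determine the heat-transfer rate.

Resistance network (inner→outer):
  R_gypsum board = L/(kA) = 0.0893/(0.146·29.3) = 0.02088 K/W
  R_aerogel blanket = L/(kA) = 0.0699/(0.0170·29.3) = 0.1403 K/W
  R_beech = L/(kA) = 0.141/(0.168·29.3) = 0.02864 K/W
  R_plywood = L/(kA) = 0.168/(0.124·29.3) = 0.04624 K/W
ΣR = 0.02088 + 0.1403 + 0.02864 + 0.04624 = 0.2361 K/W
Q = ΔT/ΣR = (295.4 K − 266.24 K)/0.2361 = 124 W

Q = 124 W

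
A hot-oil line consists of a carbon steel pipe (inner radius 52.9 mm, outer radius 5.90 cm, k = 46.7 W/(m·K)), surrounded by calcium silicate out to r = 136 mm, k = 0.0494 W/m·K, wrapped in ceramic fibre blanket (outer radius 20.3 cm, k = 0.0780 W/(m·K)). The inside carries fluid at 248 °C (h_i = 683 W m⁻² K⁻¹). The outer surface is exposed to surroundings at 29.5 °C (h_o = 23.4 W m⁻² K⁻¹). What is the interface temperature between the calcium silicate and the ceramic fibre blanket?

T = 81.9 °C

Series thermal resistances, inner to outer:
  R'_conv,in = 1/(2πr h) = 1/(2π·0.0529·683) = 0.004405 m·K/W
  R'_carbon steel = ln(0.0590/0.0529)/(2πk) = 0.1091/(2π·46.7) = 3.719×10^-4 m·K/W
  R'_calcium silicate = ln(0.136/0.0590)/(2πk) = 0.8351/(2π·0.0494) = 2.691 m·K/W
  R'_ceramic fibre blanket = ln(0.203/0.136)/(2πk) = 0.4006/(2π·0.0780) = 0.8173 m·K/W
  R'_conv,out = 1/(2πr h) = 1/(2π·0.203·23.4) = 0.03350 m·K/W
ΣR = 0.004405 + 3.719×10^-4 + 2.691 + 0.8173 + 0.03350 = 3.547 m·K/W
Q' = ΔT/ΣR = (248 °C − 29.5 °C)/3.547 = 61.60 W/m
From the inner boundary to the calcium silicate/ceramic fibre blanket interface, ΣR_partial = 2.696 m·K/W.
T_interface = T_in − Q'·ΣR_partial = 248 °C − (61.60)(2.696) = 81.9 °C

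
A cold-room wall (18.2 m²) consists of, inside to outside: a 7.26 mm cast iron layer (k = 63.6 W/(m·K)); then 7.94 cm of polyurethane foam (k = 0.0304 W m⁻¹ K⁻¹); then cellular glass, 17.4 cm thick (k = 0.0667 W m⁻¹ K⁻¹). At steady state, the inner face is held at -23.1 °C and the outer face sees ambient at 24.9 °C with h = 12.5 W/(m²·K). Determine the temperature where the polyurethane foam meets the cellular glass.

Series thermal resistances, inner to outer:
  R_cast iron = L/(kA) = 0.00726/(63.6·18.2) = 6.272×10^-6 K/W
  R_polyurethane foam = L/(kA) = 0.0794/(0.0304·18.2) = 0.1435 K/W
  R_cellular glass = L/(kA) = 0.174/(0.0667·18.2) = 0.1433 K/W
  R_conv,out = 1/(hA) = 1/(12.5·18.2) = 0.004396 K/W
ΣR = 6.272×10^-6 + 0.1435 + 0.1433 + 0.004396 = 0.2912 K/W
Q = ΔT/ΣR = (-23.1 °C − 24.9 °C)/0.2912 = -164.8 W
From the inner boundary to the polyurethane foam/cellular glass interface, ΣR_partial = 0.1435 K/W.
T_interface = T_in − Q·ΣR_partial = -23.1 °C − (-164.8)(0.1435) = 0.55 °C

T = 0.55 °C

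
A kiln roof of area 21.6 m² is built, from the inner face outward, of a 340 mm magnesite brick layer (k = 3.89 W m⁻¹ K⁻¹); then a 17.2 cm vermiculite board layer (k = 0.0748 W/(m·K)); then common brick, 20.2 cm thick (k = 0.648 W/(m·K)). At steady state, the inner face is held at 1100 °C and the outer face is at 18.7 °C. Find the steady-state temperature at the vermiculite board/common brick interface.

T = 144 °C

Treat each layer as a resistance in series:
  R_magnesite brick = L/(kA) = 0.340/(3.89·21.6) = 0.004046 K/W
  R_vermiculite board = L/(kA) = 0.172/(0.0748·21.6) = 0.1065 K/W
  R_common brick = L/(kA) = 0.202/(0.648·21.6) = 0.01443 K/W
ΣR = 0.004046 + 0.1065 + 0.01443 = 0.1250 K/W
Q = ΔT/ΣR = (1100 °C − 18.7 °C)/0.1250 = 8650 W
From the inner boundary to the vermiculite board/common brick interface, ΣR_partial = 0.1105 K/W.
T_interface = T_in − Q·ΣR_partial = 1100 °C − (8650)(0.1105) = 144 °C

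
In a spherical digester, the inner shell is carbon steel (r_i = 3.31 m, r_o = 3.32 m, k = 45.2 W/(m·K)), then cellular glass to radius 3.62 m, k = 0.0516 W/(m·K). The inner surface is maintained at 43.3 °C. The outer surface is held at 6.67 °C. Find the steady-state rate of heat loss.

Q = 951 W

Treat each layer as a resistance in series:
  R_carbon steel = (1/3.31 − 1/3.32)/(4πk) = 9.100×10^-4/(4π·45.2) = 1.602×10^-6 K/W
  R_cellular glass = (1/3.32 − 1/3.62)/(4πk) = 0.02496/(4π·0.0516) = 0.03850 K/W
ΣR = 1.602×10^-6 + 0.03850 = 0.03850 K/W
Q = ΔT/ΣR = (43.3 °C − 6.67 °C)/0.03850 = 951 W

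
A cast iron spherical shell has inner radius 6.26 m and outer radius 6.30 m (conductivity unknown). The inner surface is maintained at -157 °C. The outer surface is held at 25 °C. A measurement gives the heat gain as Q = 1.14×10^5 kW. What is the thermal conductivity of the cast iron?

ΣR = ΔT/Q = |-157 − 25|/1.14×10^8 = 1.596×10^-6 K/W
(1/r₁−1/r₂)/(4πk) = 1.596×10^-6 ⇒ k = 0.001014/(4π·1.596×10^-6) = 50.6 W/m·K

k = 50.6 W/m·K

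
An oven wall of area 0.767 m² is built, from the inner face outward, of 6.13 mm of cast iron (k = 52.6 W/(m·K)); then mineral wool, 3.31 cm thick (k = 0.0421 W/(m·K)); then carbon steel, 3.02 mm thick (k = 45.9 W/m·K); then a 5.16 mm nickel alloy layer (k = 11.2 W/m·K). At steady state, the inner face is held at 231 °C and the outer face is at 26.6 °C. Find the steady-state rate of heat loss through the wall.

Treat each layer as a resistance in series:
  R_cast iron = L/(kA) = 0.00613/(52.6·0.767) = 1.519×10^-4 K/W
  R_mineral wool = L/(kA) = 0.0331/(0.0421·0.767) = 1.025 K/W
  R_carbon steel = L/(kA) = 0.00302/(45.9·0.767) = 8.578×10^-5 K/W
  R_nickel alloy = L/(kA) = 0.00516/(11.2·0.767) = 6.007×10^-4 K/W
ΣR = 1.519×10^-4 + 1.025 + 8.578×10^-5 + 6.007×10^-4 = 1.026 K/W
Q = ΔT/ΣR = (231 °C − 26.6 °C)/1.026 = 199 W

Q = 199 W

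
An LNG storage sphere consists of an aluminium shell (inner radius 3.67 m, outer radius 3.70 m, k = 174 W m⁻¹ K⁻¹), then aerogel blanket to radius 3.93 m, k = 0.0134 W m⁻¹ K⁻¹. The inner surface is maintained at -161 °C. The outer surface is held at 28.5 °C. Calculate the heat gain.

Resistance network (inner→outer):
  R_aluminium = (1/3.67 − 1/3.70)/(4πk) = 0.002209/(4π·174) = 1.010×10^-6 K/W
  R_aerogel blanket = (1/3.70 − 1/3.93)/(4πk) = 0.01582/(4π·0.0134) = 0.09393 K/W
ΣR = 1.010×10^-6 + 0.09393 = 0.09393 K/W
Q = ΔT/ΣR = (-161 °C − 28.5 °C)/0.09393 = -2020 W
(Negative Q ⇒ heat flows inward; heat gain = 2020 W.)

Q = 2020 W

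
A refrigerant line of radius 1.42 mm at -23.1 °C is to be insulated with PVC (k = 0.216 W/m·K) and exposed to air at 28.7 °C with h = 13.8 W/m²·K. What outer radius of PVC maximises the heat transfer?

For a cylinder, r_cr = k_ins/h = 0.216/13.8 = 0.0157 m = 1.57 cm

r_cr = 1.57 cm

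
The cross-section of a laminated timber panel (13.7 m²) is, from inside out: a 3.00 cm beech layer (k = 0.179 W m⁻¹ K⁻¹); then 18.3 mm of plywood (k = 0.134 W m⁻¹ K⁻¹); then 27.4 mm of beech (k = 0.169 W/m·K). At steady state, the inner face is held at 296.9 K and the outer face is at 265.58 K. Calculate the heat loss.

Q = 920 W

Treat each layer as a resistance in series:
  R_beech = L/(kA) = 0.0300/(0.179·13.7) = 0.01223 K/W
  R_plywood = L/(kA) = 0.0183/(0.134·13.7) = 0.009968 K/W
  R_beech = L/(kA) = 0.0274/(0.169·13.7) = 0.01183 K/W
ΣR = 0.01223 + 0.009968 + 0.01183 = 0.03403 K/W
Q = ΔT/ΣR = (296.9 K − 265.58 K)/0.03403 = 920 W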